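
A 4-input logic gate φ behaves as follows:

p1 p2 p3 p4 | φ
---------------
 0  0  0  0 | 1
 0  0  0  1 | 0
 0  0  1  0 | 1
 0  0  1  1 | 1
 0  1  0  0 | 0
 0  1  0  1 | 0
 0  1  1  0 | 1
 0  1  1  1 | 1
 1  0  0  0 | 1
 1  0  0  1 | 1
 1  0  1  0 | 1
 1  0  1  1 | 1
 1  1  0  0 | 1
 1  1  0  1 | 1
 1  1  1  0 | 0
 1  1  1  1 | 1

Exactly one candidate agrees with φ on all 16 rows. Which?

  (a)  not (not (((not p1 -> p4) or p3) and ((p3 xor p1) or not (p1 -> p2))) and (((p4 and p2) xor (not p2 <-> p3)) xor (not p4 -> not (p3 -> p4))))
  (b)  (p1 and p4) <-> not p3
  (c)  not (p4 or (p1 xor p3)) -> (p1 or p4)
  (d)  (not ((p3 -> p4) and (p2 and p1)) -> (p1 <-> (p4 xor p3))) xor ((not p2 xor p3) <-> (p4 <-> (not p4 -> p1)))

(b): at (0,0,0,0) it gives 0, but φ = 1 — eliminated.
(c): at (0,0,0,0) it gives 0, but φ = 1 — eliminated.
(d): at (0,0,0,0) it gives 0, but φ = 1 — eliminated.
(a) is the remaining candidate, and it agrees with φ on all 16 inputs.

a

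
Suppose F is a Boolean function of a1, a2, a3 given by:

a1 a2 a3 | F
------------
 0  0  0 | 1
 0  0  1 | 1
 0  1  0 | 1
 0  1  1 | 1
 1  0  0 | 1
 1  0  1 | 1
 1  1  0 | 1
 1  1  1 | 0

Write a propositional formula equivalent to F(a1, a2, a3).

F(a1, a2, a3) = not ((a1 and a2) and a3)

Only row (1,1,1) gives 0. So F is 1 everywhere except there — the complement of the minterm a1·a2·a3.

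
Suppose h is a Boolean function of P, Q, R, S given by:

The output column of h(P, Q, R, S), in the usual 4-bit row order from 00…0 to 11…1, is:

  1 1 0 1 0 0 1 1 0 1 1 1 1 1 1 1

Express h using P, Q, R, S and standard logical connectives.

There are just 4 zero rows: (0,0,1,0), (0,1,0,0), (0,1,0,1), (1,0,0,0). Their minterms are ¬P·¬Q·R·¬S, ¬P·Q·¬R·¬S, ¬P·Q·¬R·S, P·¬Q·¬R·¬S; the OR of those covers precisely the 0-outputs, and negating it yields h.

h(P, Q, R, S) = ¬((((((¬P ∧ ¬Q) ∧ R) ∧ ¬S) ∨ (((¬P ∧ Q) ∧ ¬R) ∧ ¬S)) ∨ (((¬P ∧ Q) ∧ ¬R) ∧ S)) ∨ (((P ∧ ¬Q) ∧ ¬R) ∧ ¬S))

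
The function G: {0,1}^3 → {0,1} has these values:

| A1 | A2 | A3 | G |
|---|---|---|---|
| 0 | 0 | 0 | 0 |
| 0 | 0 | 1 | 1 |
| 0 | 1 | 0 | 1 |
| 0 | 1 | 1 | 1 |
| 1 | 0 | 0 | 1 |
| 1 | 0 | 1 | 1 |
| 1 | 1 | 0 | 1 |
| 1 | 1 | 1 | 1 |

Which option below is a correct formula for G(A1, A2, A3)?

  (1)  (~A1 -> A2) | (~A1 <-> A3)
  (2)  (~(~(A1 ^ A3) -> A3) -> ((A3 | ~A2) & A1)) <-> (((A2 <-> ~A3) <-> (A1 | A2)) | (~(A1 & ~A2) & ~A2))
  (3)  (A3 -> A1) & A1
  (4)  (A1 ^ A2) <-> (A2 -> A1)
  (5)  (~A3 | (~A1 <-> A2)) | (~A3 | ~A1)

1

(2): at (0,1,0) it gives 0, but G = 1 — eliminated.
(3): at (0,0,1) it gives 0, but G = 1 — eliminated.
(4): at (0,0,1) it gives 0, but G = 1 — eliminated.
(5): at (0,0,0) it gives 1, but G = 0 — eliminated.
Only (1) survives; checking it on all 8 rows confirms it matches G.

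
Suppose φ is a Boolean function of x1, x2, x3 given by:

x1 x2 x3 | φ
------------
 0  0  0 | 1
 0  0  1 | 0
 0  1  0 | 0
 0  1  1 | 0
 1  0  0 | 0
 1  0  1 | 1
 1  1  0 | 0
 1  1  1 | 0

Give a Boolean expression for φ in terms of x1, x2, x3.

φ(x1, x2, x3) = ((x1' · x2') · x3') + ((x1 · x2') · x3)

φ=1 on 2 inputs: (0,0,0), (1,0,1). Reading each as a conjunction of literals (¬x1·¬x2·¬x3, x1·¬x2·x3) and taking the OR gives the canonical DNF.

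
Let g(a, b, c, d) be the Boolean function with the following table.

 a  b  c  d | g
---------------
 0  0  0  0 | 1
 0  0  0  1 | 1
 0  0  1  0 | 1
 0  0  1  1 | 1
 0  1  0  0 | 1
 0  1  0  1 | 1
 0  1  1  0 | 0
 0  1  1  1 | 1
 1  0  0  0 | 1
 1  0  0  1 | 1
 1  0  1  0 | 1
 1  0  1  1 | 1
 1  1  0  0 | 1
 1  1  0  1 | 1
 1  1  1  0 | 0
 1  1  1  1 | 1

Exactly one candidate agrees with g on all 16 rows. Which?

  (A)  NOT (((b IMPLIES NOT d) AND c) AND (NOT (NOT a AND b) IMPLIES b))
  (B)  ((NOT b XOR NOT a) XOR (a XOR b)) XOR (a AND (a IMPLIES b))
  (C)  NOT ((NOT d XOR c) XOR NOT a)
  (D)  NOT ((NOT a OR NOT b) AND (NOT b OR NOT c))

A

(B): at (0,0,0,0) it gives 0, but g = 1 — eliminated.
(C): at (0,0,0,1) it gives 0, but g = 1 — eliminated.
(D): at (0,0,0,0) it gives 0, but g = 1 — eliminated.
That leaves (A). Evaluating it on every row reproduces the table of g exactly.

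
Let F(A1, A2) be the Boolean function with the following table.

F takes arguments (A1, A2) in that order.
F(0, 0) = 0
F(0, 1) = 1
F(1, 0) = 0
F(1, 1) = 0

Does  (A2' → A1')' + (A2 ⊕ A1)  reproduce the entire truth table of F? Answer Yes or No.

Test each input against both F and the formula:
  A1=0, A2=0: formula gives 0, F = 0 ✓
  A1=0, A2=1: formula gives 1, F = 1 ✓
  A1=1, A2=0: formula gives 1, but F = 0 ✗
Row (1,0) is a counterexample, so the formula is not equivalent to F.

No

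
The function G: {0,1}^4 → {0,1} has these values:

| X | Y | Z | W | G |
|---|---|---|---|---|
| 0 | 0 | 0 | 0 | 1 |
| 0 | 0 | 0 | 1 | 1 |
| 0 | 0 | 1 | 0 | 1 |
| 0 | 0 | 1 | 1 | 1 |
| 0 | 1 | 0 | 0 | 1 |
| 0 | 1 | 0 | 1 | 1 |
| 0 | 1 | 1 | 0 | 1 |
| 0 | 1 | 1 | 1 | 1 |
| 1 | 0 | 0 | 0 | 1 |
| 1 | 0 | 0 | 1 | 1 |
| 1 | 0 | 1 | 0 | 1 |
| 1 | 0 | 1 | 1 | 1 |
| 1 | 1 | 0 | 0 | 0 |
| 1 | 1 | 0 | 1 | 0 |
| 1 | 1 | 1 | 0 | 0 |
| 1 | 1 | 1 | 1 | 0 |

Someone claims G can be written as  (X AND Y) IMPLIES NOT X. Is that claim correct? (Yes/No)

Check the formula against G row by row:
  X=0, Y=0, Z=0, W=0: formula gives 1, G = 1 ✓
  X=0, Y=0, Z=0, W=1: formula gives 1, G = 1 ✓
  X=0, Y=0, Z=1, W=0: formula gives 1, G = 1 ✓
  X=0, Y=0, Z=1, W=1: formula gives 1, G = 1 ✓
  … (the remaining 12 rows also agree.)
Every row agrees, so the formula is equivalent.

Yes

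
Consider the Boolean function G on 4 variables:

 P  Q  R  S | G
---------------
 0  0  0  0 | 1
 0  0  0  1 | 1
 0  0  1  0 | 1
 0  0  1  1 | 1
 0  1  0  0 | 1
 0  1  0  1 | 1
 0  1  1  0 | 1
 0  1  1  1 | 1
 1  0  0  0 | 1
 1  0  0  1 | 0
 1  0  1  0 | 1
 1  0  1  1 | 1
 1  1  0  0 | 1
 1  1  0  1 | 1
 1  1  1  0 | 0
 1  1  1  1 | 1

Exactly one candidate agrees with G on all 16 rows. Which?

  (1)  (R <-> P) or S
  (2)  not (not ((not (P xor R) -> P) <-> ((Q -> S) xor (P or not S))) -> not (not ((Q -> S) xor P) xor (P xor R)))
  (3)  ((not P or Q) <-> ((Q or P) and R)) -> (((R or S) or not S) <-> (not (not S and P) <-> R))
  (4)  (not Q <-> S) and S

(1) disagrees with G on (0,0,1,0) (formula → 0, table → 1); rule it out.
(2) disagrees with G on (0,0,0,0) (formula → 0, table → 1); rule it out.
(4) disagrees with G on (0,0,0,0) (formula → 0, table → 1); rule it out.
(3) is the remaining candidate, and it agrees with G on all 16 inputs.

3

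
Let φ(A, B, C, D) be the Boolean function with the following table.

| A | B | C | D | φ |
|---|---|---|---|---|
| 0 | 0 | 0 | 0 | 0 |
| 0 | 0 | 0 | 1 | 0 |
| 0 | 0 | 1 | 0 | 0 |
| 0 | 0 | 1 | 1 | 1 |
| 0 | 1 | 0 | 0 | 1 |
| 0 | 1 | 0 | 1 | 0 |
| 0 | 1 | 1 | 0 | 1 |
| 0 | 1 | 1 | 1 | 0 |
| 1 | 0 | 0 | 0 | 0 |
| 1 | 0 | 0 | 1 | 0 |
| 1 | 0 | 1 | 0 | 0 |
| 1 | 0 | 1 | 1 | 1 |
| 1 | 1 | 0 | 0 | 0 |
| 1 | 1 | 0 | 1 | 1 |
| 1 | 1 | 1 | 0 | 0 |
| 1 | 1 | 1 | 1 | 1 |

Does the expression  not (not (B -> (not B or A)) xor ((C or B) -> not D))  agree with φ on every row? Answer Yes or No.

Evaluate not (not (B -> (not B or A)) xor ((C or B) -> not D)) on each row and compare to φ:
  A=0, B=0, C=0, D=0: formula gives 0, φ = 0 ✓
  A=0, B=0, C=0, D=1: formula gives 0, φ = 0 ✓
  A=0, B=0, C=1, D=0: formula gives 0, φ = 0 ✓
  A=0, B=0, C=1, D=1: formula gives 1, φ = 1 ✓
  …and likewise for the remaining 12 rows.
No disagreement on any input; they are logically equivalent.

Yes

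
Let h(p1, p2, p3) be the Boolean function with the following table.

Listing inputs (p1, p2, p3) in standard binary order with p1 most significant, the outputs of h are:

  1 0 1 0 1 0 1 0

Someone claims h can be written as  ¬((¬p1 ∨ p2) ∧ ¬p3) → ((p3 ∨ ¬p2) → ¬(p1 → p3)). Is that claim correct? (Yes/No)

Test each input against both h and the formula:
  p1=0, p2=0, p3=0: formula gives 1, h = 1 ✓
  p1=0, p2=0, p3=1: formula gives 0, h = 0 ✓
  p1=0, p2=1, p3=0: formula gives 1, h = 1 ✓
  p1=0, p2=1, p3=1: formula gives 0, h = 0 ✓
  p1=1, p2=0, p3=0: formula gives 1, h = 1 ✓
  … (the remaining 3 rows also agree.)
No disagreement on any input; they are logically equivalent.

Yes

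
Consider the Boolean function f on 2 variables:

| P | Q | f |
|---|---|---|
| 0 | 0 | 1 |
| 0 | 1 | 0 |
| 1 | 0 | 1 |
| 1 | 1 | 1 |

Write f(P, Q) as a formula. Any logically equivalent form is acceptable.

This is Q → P (false only at 0,1).

f(P, Q) = Q -> P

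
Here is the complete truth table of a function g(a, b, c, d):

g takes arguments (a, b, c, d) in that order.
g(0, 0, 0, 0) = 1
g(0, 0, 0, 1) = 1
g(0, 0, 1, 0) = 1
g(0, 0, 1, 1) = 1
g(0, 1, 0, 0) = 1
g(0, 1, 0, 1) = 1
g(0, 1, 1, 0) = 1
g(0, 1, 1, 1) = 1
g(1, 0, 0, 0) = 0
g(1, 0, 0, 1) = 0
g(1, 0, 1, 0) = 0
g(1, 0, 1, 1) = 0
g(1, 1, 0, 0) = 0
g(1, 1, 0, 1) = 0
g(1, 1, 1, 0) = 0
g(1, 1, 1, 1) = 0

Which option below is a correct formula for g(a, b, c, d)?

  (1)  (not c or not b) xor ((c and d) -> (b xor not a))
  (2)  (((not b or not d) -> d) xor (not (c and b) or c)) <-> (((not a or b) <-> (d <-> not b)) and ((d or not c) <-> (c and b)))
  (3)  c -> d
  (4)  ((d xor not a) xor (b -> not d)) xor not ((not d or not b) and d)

(1) fails at (0,0,0,0): the formula yields 0, g is 1.
(2) fails at (0,0,0,0): the formula yields 0, g is 1.
(3) fails at (0,0,1,0): the formula yields 0, g is 1.
(4) is the remaining candidate, and it agrees with g on all 16 inputs.

4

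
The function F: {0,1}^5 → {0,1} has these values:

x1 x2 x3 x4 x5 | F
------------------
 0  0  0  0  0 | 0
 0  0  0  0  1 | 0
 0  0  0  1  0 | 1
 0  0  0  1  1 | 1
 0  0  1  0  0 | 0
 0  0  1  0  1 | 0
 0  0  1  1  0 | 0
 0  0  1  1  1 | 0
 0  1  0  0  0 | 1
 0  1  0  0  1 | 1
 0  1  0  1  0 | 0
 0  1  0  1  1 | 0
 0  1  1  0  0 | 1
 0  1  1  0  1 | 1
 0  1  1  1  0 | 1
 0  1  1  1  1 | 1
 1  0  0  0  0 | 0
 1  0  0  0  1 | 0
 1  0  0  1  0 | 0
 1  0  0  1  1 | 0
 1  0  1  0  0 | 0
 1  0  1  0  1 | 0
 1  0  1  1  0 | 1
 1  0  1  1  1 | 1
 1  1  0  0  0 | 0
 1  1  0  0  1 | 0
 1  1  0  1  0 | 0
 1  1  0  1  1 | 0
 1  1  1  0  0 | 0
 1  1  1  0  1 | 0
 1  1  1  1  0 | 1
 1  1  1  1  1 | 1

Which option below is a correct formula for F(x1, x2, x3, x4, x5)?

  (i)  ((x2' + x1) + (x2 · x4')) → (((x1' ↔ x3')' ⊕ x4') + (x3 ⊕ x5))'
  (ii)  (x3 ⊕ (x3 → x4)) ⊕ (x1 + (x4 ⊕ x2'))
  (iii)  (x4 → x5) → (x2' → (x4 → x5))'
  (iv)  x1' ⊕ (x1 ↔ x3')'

ii

(i): at (0,0,0,1,1) it gives 0, but F = 1 — eliminated.
(iii): at (0,0,0,1,1) it gives 0, but F = 1 — eliminated.
(iv): at (0,0,0,1,0) it gives 0, but F = 1 — eliminated.
Only (ii) survives; checking it on all 32 rows confirms it matches F.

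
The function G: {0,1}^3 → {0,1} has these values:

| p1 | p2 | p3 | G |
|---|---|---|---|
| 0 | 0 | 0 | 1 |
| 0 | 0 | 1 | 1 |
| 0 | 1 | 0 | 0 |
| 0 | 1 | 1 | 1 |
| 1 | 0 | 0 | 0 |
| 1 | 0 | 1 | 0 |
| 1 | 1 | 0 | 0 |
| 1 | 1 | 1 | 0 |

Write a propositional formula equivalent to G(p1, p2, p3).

G(p1, p2, p3) = (((¬p1 ∧ ¬p2) ∧ ¬p3) ∨ ((¬p1 ∧ ¬p2) ∧ p3)) ∨ ((¬p1 ∧ p2) ∧ p3)

G=1 on 3 inputs: (0,0,0), (0,0,1), (0,1,1). Reading each as a conjunction of literals (¬p1·¬p2·¬p3, ¬p1·¬p2·p3, ¬p1·p2·p3) and taking the OR gives the canonical DNF.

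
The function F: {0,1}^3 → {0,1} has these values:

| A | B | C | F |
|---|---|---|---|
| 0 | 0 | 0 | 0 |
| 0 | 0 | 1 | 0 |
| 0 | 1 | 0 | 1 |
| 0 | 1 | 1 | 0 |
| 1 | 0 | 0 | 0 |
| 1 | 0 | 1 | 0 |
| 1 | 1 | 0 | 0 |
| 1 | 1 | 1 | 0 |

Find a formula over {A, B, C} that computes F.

Only row (0,1,0) gives 1. That row's minterm ¬A·B·¬C is F directly.

F(A, B, C) = (not A and B) and not C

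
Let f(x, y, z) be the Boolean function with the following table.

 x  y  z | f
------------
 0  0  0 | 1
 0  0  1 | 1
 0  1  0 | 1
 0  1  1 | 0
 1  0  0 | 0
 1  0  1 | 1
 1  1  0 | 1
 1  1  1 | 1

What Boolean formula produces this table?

The 0-rows are (0,1,1), (1,0,0). Take each as a conjunction (¬x·y·z, x·¬y·¬z), form their disjunction, and complement — that gives a formula that is 1 everywhere f is.

f(x, y, z) = not (((not x and y) and z) or ((x and not y) and not z))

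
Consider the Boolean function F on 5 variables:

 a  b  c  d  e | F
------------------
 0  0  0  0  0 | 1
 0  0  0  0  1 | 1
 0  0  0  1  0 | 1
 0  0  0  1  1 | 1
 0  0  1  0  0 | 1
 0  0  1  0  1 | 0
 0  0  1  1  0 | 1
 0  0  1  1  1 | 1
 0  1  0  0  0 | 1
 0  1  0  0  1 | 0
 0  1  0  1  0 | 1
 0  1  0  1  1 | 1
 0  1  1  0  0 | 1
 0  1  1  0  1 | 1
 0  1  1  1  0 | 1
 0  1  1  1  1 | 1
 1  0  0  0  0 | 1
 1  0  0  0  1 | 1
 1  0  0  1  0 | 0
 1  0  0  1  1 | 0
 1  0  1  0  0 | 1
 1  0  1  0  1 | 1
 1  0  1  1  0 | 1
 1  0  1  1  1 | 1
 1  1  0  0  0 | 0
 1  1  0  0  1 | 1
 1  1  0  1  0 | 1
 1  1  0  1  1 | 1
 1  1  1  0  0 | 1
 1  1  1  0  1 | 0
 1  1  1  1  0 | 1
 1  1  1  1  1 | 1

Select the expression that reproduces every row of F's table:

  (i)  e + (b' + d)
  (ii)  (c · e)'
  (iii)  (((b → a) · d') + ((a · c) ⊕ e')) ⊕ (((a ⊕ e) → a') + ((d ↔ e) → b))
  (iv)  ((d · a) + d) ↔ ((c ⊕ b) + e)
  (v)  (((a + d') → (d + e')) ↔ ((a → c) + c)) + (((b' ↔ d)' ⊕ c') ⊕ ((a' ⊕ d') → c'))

v

(i) disagrees with F on (0,0,1,0,1) (formula → 1, table → 0); rule it out.
(ii) disagrees with F on (0,0,1,1,1) (formula → 0, table → 1); rule it out.
(iii) disagrees with F on (0,0,0,0,0) (formula → 0, table → 1); rule it out.
(iv) disagrees with F on (0,0,0,0,1) (formula → 0, table → 1); rule it out.
Only (v) survives; checking it on all 32 rows confirms it matches F.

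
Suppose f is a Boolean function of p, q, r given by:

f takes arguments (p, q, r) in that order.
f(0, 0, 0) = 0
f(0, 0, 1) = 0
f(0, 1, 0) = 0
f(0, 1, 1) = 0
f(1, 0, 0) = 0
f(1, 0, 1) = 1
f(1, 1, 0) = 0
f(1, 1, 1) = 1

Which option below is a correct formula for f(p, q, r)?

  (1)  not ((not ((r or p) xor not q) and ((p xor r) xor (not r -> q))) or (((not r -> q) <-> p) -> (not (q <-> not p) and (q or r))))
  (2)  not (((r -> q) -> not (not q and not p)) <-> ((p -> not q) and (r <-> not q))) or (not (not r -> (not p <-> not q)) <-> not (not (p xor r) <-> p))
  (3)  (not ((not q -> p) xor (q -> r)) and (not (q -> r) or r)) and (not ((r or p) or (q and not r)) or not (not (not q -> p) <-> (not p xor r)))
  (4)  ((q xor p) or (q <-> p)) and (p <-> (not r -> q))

3

(1): at (0,0,0) it gives 1, but f = 0 — eliminated.
(2): at (0,0,1) it gives 1, but f = 0 — eliminated.
(4): at (0,0,0) it gives 1, but f = 0 — eliminated.
That leaves (3). Evaluating it on every row reproduces the table of f exactly.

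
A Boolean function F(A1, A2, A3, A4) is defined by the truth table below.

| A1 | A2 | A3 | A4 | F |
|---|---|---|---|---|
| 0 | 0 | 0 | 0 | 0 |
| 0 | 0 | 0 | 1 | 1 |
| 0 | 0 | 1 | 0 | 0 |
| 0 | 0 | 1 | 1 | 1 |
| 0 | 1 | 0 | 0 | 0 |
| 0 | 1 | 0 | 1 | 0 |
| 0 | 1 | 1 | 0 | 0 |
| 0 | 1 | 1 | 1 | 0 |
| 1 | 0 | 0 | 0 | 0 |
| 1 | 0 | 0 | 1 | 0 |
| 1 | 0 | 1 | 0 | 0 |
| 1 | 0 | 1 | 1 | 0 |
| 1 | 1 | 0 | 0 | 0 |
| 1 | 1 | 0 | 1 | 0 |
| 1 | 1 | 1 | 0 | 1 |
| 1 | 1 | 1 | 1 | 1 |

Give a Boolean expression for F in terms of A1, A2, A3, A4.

The 1-rows are (0,0,0,1), (0,0,1,1), (1,1,1,0), (1,1,1,1). Each contributes one minterm — ¬A1·¬A2·¬A3·A4; ¬A1·¬A2·A3·A4; A1·A2·A3·¬A4; A1·A2·A3·A4 — and their disjunction is a sum-of-products form of F.

F(A1, A2, A3, A4) = (((((¬A1 ∧ ¬A2) ∧ ¬A3) ∧ A4) ∨ (((¬A1 ∧ ¬A2) ∧ A3) ∧ A4)) ∨ (((A1 ∧ A2) ∧ A3) ∧ ¬A4)) ∨ (((A1 ∧ A2) ∧ A3) ∧ A4)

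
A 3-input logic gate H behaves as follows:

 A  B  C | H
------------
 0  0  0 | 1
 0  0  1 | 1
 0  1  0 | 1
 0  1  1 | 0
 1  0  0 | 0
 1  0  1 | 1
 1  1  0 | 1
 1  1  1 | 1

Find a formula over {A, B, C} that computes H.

H is 0 on only 2 rows — (0,1,1), (1,0,0). Writing each as a minterm (¬A·B·C, A·¬B·¬C) and OR-ing them characterizes exactly where H=0, so H is the negation of that disjunction.

H(A, B, C) = ¬(((¬A ∧ B) ∧ C) ∨ ((A ∧ ¬B) ∧ ¬C))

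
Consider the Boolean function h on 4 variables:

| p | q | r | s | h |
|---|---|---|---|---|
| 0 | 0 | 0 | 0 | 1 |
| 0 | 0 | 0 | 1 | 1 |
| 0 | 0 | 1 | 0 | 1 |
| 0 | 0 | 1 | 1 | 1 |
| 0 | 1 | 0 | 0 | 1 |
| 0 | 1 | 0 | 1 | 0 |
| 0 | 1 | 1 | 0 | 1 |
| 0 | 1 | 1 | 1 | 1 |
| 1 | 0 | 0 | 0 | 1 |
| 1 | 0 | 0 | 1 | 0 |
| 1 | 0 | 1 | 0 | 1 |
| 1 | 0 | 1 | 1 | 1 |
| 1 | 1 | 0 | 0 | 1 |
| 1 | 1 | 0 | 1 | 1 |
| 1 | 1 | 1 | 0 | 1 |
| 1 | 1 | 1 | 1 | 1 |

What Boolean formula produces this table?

h(p, q, r, s) = ((((p' · q) · r') · s) + (((p · q') · r') · s))'

There are just 2 zero rows: (0,1,0,1), (1,0,0,1). Their minterms are ¬p·q·¬r·s, p·¬q·¬r·s; the OR of those covers precisely the 0-outputs, and negating it yields h.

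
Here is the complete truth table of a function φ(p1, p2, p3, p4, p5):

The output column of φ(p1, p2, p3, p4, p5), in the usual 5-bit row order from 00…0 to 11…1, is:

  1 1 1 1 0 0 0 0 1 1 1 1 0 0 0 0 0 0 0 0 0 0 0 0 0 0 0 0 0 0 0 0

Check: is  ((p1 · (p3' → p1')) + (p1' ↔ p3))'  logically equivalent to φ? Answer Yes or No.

Yes

Check the formula against φ row by row:
  p1=0, p2=0, p3=0, p4=0, p5=0: formula gives 1, φ = 1 ✓
  p1=0, p2=0, p3=0, p4=0, p5=1: formula gives 1, φ = 1 ✓
  p1=0, p2=0, p3=0, p4=1, p5=0: formula gives 1, φ = 1 ✓
  p1=0, p2=0, p3=0, p4=1, p5=1: formula gives 1, φ = 1 ✓
  … (the remaining 28 rows also agree.)
All 32 rows match — the expression computes φ exactly.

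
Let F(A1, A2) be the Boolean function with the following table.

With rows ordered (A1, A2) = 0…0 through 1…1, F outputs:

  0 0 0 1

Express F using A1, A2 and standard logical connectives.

The output is 1 only when every input is 1 — the AND of all inputs.

F(A1, A2) = A1 ∧ A2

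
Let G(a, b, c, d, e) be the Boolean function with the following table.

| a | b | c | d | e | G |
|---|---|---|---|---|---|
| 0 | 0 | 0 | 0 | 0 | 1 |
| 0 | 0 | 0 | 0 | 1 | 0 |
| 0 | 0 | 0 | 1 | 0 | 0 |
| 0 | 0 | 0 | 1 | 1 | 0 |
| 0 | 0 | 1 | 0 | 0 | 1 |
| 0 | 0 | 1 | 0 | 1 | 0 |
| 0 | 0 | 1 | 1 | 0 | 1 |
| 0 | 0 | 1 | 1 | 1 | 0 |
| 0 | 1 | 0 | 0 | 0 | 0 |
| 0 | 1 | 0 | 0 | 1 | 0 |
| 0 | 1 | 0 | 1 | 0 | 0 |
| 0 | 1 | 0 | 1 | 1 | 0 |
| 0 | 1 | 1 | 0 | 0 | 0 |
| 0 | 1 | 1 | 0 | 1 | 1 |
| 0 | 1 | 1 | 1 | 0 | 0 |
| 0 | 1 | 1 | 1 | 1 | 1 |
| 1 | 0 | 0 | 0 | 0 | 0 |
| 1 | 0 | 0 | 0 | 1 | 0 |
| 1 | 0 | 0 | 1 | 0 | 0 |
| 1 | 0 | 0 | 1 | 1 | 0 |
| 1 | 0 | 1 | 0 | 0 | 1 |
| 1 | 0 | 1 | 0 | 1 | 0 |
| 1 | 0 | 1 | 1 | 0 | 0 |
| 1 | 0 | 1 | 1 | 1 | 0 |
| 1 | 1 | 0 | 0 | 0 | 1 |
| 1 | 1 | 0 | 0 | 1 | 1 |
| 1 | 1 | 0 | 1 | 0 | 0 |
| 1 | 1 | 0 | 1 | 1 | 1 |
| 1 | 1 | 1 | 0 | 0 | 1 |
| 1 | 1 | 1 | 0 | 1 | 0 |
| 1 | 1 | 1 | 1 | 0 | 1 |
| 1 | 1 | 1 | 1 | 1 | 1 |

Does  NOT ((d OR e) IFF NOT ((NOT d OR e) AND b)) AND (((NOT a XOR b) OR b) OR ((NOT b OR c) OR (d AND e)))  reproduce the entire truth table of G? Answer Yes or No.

Evaluate NOT ((d OR e) IFF NOT ((NOT d OR e) AND b)) AND (((NOT a XOR b) OR b) OR ((NOT b OR c) OR (d AND e))) on each row and compare to G:
  a=0, b=0, c=0, d=0, e=0: formula gives 1, G = 1 ✓
  a=0, b=0, c=0, d=0, e=1: formula gives 0, G = 0 ✓
  a=0, b=0, c=0, d=1, e=0: formula gives 0, G = 0 ✓
  a=0, b=0, c=0, d=1, e=1: formula gives 0, G = 0 ✓
  …
  a=0, b=0, c=1, d=1, e=0: formula gives 0, but G = 1 ✗
Since they disagree at (0,0,1,1,0), the expression is not a correct formula for G.

No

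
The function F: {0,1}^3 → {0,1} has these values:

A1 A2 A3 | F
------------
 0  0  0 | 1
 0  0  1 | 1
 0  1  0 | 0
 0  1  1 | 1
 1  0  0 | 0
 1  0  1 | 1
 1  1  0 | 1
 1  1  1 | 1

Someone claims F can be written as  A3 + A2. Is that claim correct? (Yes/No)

No

Evaluate A3 + A2 on each row and compare to F:
  A1=0, A2=0, A3=0: formula gives 0, but F = 1 ✗
Row (0,0,0) is a counterexample, so the formula is not equivalent to F.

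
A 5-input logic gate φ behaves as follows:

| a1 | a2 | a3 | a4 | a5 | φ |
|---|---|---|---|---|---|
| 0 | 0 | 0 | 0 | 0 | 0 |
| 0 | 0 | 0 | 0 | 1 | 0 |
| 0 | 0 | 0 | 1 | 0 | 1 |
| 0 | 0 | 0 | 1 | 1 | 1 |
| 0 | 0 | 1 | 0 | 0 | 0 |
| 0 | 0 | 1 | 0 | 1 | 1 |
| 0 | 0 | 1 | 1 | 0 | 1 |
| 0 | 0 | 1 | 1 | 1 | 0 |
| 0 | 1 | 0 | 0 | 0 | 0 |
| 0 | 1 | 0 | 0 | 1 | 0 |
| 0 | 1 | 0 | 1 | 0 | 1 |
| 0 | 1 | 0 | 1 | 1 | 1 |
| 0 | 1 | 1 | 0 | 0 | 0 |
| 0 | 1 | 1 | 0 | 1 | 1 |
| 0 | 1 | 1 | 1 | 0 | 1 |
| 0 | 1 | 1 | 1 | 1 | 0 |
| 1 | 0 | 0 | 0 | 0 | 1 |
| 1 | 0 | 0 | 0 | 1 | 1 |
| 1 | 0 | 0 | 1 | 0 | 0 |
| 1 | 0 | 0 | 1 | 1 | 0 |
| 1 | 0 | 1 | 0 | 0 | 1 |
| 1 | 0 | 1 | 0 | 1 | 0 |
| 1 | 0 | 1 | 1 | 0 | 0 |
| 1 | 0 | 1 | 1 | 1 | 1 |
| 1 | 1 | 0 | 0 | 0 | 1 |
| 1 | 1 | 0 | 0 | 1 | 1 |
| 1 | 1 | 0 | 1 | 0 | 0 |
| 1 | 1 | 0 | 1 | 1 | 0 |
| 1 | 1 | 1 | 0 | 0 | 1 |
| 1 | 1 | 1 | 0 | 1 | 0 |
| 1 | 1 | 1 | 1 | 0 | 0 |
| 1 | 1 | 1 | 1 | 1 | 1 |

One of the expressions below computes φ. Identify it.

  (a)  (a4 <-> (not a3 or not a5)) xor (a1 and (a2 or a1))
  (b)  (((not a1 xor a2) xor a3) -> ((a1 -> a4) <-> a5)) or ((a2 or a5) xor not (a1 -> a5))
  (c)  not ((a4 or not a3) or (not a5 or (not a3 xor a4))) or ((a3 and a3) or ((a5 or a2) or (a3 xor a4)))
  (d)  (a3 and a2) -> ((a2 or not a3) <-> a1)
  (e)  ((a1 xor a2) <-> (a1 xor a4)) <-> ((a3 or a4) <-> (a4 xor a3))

(b) disagrees with φ on (0,0,0,0,1) (formula → 1, table → 0); rule it out.
(c) disagrees with φ on (0,0,0,0,1) (formula → 1, table → 0); rule it out.
(d) disagrees with φ on (0,0,0,0,0) (formula → 1, table → 0); rule it out.
(e) disagrees with φ on (0,0,0,0,0) (formula → 1, table → 0); rule it out.
(a) is the remaining candidate, and it agrees with φ on all 32 inputs.

a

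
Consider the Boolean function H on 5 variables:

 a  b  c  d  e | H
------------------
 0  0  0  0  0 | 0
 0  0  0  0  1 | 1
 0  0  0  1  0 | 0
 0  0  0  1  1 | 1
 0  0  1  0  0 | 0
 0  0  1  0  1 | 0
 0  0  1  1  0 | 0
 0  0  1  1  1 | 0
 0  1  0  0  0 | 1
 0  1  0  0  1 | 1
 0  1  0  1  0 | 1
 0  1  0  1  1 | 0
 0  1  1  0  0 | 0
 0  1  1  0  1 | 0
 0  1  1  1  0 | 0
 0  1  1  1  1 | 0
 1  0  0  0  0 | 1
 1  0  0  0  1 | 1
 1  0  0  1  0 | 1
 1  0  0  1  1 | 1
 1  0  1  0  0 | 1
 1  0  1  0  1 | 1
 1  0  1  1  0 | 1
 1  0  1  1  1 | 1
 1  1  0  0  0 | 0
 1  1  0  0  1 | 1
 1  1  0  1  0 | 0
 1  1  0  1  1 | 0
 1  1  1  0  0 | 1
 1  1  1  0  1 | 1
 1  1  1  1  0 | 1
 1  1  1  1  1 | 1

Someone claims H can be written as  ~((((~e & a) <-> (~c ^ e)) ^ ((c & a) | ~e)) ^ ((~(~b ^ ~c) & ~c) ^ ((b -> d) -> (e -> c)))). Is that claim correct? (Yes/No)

Evaluate ~((((~e & a) <-> (~c ^ e)) ^ ((c & a) | ~e)) ^ ((~(~b ^ ~c) & ~c) ^ ((b -> d) -> (e -> c)))) on each row and compare to H:
  a=0, b=0, c=0, d=0, e=0: formula gives 0, H = 0 ✓
  a=0, b=0, c=0, d=0, e=1: formula gives 1, H = 1 ✓
  a=0, b=0, c=0, d=1, e=0: formula gives 0, H = 0 ✓
  a=0, b=0, c=0, d=1, e=1: formula gives 1, H = 1 ✓
  … (the remaining 28 rows also agree.)
Every row agrees, so the formula is equivalent.

Yes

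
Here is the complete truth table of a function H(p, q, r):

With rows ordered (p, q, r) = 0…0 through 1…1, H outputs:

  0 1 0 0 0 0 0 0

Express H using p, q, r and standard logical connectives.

H(p, q, r) = (not p and not q) and r

Only row (0,0,1) gives 1. That row's minterm ¬p·¬q·r is H directly.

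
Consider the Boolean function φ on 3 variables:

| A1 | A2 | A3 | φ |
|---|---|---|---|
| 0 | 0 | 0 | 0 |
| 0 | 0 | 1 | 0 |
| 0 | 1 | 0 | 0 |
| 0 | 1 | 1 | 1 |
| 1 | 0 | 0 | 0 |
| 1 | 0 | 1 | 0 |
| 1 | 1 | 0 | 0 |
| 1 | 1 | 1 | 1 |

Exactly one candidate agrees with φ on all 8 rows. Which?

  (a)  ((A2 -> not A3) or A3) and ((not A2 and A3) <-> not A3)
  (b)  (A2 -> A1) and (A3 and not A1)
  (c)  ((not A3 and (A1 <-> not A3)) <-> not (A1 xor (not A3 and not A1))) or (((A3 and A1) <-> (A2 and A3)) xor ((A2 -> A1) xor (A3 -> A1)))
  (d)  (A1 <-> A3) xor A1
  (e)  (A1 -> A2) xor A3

(b) fails at (0,0,1): the formula yields 1, φ is 0.
(c) fails at (0,0,0): the formula yields 1, φ is 0.
(d) fails at (0,0,0): the formula yields 1, φ is 0.
(e) fails at (0,0,0): the formula yields 1, φ is 0.
Only (a) survives; checking it on all 8 rows confirms it matches φ.

a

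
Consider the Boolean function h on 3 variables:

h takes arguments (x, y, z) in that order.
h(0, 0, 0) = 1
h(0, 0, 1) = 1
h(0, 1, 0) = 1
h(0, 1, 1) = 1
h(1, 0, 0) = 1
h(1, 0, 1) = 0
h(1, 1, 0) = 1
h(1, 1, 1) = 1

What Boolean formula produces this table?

h(x, y, z) = ~((x & ~y) & z)

h is 0 on exactly one input, (1,0,1), whose minterm is x·¬y·z. So h is the negation of that single conjunction.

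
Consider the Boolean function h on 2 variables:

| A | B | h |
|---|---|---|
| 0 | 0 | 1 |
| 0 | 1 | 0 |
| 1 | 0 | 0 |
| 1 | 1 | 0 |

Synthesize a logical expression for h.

The output is 1 only when every input is 0 — NOR of all inputs.

h(A, B) = ~(A | B)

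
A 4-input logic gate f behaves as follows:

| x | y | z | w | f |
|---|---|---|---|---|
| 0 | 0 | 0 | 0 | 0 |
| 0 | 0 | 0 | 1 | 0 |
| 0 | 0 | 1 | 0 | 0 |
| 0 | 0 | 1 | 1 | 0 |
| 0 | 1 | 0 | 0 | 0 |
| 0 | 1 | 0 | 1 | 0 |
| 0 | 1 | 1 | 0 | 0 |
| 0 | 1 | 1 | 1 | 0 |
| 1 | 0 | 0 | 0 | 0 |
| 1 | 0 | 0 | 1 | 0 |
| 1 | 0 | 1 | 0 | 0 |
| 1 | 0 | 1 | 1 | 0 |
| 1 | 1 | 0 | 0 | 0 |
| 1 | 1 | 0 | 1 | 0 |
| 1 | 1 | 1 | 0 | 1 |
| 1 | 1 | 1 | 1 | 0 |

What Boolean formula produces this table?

f is 1 on exactly one input, (1,1,1,0), whose minterm is x·y·z·¬w. So f is just that conjunction.

f(x, y, z, w) = ((x AND y) AND z) AND NOT w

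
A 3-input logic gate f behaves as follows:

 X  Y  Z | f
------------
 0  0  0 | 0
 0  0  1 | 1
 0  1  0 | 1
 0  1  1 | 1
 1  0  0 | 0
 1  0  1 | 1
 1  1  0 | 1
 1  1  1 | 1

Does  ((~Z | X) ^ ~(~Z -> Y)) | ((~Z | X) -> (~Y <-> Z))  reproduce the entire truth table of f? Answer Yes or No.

Yes

Evaluate ((~Z | X) ^ ~(~Z -> Y)) | ((~Z | X) -> (~Y <-> Z)) on each row and compare to f:
  X=0, Y=0, Z=0: formula gives 0, f = 0 ✓
  X=0, Y=0, Z=1: formula gives 1, f = 1 ✓
  X=0, Y=1, Z=0: formula gives 1, f = 1 ✓
  X=0, Y=1, Z=1: formula gives 1, f = 1 ✓
  X=1, Y=0, Z=0: formula gives 0, f = 0 ✓
  … (the remaining 3 rows also agree.)
No disagreement on any input; they are logically equivalent.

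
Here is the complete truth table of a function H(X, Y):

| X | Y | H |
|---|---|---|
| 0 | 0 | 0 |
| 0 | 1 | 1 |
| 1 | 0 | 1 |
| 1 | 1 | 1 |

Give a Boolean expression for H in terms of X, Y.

H(X, Y) = X OR Y

The output is 1 whenever at least one input is 1 — the OR of all inputs.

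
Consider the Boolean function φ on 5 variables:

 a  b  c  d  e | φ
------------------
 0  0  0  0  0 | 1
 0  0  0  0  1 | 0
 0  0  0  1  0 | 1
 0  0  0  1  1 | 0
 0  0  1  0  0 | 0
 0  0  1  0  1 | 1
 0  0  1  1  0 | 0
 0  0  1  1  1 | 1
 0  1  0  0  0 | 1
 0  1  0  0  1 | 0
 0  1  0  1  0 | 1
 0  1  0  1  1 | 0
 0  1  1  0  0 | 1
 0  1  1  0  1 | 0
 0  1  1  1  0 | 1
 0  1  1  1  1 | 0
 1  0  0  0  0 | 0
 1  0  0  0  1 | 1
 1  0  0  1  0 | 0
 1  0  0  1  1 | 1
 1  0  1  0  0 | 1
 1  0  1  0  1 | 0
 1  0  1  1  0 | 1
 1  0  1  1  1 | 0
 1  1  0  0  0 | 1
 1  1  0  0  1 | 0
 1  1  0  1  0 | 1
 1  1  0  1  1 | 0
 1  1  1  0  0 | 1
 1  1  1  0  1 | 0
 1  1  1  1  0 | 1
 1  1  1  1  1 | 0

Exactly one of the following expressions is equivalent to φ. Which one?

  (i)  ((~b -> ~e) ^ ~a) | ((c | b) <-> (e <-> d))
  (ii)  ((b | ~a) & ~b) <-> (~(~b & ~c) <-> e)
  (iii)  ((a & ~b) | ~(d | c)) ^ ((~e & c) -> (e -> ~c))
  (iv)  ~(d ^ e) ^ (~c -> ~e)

(i) disagrees with φ on (0,0,0,0,0) (formula → 0, table → 1); rule it out.
(iii) disagrees with φ on (0,0,0,0,0) (formula → 0, table → 1); rule it out.
(iv) disagrees with φ on (0,0,0,0,0) (formula → 0, table → 1); rule it out.
Only (ii) survives; checking it on all 32 rows confirms it matches φ.

ii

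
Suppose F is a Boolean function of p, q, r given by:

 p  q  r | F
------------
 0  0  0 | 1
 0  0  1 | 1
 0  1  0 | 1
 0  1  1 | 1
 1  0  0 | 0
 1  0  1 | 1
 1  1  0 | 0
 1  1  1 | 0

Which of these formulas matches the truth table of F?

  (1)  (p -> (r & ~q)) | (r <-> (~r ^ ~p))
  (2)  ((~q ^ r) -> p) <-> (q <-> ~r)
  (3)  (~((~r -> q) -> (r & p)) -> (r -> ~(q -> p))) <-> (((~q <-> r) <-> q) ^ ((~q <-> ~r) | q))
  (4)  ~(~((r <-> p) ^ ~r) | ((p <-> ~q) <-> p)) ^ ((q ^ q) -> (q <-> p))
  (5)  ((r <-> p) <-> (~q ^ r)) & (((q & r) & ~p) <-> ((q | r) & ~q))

(2): at (1,1,0) it gives 1, but F = 0 — eliminated.
(3): at (0,0,0) it gives 0, but F = 1 — eliminated.
(4): at (1,0,0) it gives 1, but F = 0 — eliminated.
(5): at (0,0,1) it gives 0, but F = 1 — eliminated.
That leaves (1). Evaluating it on every row reproduces the table of F exactly.

1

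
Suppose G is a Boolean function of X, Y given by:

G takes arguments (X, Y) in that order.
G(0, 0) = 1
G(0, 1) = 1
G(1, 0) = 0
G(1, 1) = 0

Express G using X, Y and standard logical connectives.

The output is the negation of X.

G(X, Y) = X'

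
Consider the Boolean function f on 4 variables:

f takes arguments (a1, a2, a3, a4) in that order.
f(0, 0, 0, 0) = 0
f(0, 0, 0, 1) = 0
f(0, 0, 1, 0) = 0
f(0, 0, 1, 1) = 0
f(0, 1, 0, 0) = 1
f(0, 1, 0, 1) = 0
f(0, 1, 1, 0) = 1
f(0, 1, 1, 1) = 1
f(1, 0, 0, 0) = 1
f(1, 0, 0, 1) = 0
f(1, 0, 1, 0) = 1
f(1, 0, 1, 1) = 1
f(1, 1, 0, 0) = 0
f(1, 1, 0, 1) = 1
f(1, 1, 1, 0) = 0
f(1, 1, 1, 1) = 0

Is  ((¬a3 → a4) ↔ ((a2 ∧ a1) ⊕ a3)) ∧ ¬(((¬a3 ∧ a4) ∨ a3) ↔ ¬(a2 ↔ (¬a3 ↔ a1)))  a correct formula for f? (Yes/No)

Yes

Check the formula against f row by row:
  a1=0, a2=0, a3=0, a4=0: formula gives 0, f = 0 ✓
  a1=0, a2=0, a3=0, a4=1: formula gives 0, f = 0 ✓
  a1=0, a2=0, a3=1, a4=0: formula gives 0, f = 0 ✓
  a1=0, a2=0, a3=1, a4=1: formula gives 0, f = 0 ✓
  … (the remaining 12 rows also agree.)
Every row agrees, so the formula is equivalent.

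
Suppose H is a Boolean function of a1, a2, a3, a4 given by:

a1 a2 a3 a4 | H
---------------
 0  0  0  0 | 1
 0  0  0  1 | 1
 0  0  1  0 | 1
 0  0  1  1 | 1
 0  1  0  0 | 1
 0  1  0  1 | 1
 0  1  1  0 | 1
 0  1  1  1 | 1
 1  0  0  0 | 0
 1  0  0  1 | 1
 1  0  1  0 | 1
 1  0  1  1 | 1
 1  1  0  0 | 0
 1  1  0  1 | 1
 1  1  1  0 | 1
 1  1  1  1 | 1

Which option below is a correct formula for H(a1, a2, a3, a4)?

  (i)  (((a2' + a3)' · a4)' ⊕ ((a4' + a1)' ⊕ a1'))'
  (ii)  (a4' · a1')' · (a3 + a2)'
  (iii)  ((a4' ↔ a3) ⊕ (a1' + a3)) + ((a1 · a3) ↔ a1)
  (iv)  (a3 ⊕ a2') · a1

(i) fails at (0,0,0,1): the formula yields 0, H is 1.
(ii) fails at (0,0,0,0): the formula yields 0, H is 1.
(iv) fails at (0,0,0,0): the formula yields 0, H is 1.
Only (iii) survives; checking it on all 16 rows confirms it matches H.

iii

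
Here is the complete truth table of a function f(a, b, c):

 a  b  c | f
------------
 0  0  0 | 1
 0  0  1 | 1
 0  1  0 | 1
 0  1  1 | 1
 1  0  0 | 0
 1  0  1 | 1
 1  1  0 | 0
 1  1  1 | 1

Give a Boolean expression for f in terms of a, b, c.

f(a, b, c) = NOT (((a AND NOT b) AND NOT c) OR ((a AND b) AND NOT c))

f is 0 on only 2 rows — (1,0,0), (1,1,0). Writing each as a minterm (a·¬b·¬c, a·b·¬c) and OR-ing them characterizes exactly where f=0, so f is the negation of that disjunction.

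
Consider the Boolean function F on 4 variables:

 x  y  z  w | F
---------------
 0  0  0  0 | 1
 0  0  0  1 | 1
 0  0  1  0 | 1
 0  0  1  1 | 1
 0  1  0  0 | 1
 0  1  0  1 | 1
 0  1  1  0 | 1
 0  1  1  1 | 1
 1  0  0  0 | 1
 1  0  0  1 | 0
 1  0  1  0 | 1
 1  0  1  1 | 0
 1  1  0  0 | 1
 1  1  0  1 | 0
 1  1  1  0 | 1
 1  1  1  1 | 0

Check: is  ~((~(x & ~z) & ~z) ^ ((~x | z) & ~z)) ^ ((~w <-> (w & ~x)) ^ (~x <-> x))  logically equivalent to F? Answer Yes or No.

Check the formula against F row by row:
  x=0, y=0, z=0, w=0: formula gives 1, F = 1 ✓
  x=0, y=0, z=0, w=1: formula gives 1, F = 1 ✓
  x=0, y=0, z=1, w=0: formula gives 1, F = 1 ✓
  x=0, y=0, z=1, w=1: formula gives 1, F = 1 ✓
  …and likewise for the remaining 12 rows.
Every row agrees, so the formula is equivalent.

Yes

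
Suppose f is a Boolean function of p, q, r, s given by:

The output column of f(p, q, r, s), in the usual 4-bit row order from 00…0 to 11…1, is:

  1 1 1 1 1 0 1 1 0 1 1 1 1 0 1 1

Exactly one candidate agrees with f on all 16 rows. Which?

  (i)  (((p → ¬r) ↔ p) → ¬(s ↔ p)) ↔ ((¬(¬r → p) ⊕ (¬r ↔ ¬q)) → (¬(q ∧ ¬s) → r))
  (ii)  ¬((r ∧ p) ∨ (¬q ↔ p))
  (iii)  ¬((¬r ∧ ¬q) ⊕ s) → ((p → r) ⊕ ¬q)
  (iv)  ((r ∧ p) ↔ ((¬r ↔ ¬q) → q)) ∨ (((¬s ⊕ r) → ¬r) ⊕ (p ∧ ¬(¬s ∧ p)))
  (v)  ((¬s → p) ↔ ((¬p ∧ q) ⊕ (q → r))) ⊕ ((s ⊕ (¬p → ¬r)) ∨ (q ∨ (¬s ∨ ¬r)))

i

(ii) fails at (0,1,0,0): the formula yields 0, f is 1.
(iii) fails at (0,0,0,1): the formula yields 0, f is 1.
(iv) fails at (0,0,1,1): the formula yields 0, f is 1.
(v) fails at (0,0,0,1): the formula yields 0, f is 1.
That leaves (i). Evaluating it on every row reproduces the table of f exactly.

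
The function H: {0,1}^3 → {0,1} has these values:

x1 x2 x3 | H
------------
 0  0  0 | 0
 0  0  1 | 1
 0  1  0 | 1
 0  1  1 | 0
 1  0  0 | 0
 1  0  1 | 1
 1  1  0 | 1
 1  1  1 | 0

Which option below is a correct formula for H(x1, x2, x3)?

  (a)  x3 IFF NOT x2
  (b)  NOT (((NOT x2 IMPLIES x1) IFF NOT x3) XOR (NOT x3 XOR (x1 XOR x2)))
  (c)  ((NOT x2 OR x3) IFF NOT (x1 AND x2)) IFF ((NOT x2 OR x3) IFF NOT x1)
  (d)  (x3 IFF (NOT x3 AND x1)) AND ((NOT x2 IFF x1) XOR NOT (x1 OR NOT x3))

(b): at (0,0,1) it gives 0, but H = 1 — eliminated.
(c): at (0,0,0) it gives 1, but H = 0 — eliminated.
(d): at (0,0,1) it gives 0, but H = 1 — eliminated.
Only (a) survives; checking it on all 8 rows confirms it matches H.

a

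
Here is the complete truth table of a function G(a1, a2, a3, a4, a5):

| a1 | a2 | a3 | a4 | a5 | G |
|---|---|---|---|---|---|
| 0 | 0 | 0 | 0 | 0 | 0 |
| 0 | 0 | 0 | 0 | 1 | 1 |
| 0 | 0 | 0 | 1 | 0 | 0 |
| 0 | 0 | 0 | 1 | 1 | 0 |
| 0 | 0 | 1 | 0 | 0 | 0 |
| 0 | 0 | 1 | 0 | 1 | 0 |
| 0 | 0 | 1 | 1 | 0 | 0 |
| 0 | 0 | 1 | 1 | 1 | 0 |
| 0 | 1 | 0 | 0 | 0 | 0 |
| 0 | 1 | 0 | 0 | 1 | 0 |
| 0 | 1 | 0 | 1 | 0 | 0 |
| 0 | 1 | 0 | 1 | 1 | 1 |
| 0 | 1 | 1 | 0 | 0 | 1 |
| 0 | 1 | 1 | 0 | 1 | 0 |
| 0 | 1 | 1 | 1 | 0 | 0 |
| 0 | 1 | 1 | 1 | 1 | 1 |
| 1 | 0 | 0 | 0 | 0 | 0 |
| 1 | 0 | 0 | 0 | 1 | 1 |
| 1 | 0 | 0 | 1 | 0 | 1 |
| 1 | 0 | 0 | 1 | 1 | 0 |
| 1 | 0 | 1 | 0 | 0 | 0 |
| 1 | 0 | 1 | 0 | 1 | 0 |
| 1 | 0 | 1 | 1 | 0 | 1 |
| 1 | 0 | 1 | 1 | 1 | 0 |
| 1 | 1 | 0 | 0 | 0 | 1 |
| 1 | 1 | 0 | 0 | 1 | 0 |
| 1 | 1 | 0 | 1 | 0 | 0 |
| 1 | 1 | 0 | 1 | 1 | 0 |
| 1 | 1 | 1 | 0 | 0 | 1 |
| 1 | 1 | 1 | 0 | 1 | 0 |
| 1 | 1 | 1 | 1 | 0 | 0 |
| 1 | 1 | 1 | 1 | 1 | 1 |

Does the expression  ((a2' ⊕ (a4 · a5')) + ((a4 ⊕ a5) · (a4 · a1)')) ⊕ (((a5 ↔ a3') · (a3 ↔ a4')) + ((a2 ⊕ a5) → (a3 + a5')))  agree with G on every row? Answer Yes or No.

Check the formula against G row by row:
  a1=0, a2=0, a3=0, a4=0, a5=0: formula gives 0, G = 0 ✓
  a1=0, a2=0, a3=0, a4=0, a5=1: formula gives 1, G = 1 ✓
  a1=0, a2=0, a3=0, a4=1, a5=0: formula gives 0, G = 0 ✓
  a1=0, a2=0, a3=0, a4=1, a5=1: formula gives 0, G = 0 ✓
  …
  a1=0, a2=1, a3=0, a4=0, a5=0: formula gives 1, but G = 0 ✗
Since they disagree at (0,1,0,0,0), the expression is not a correct formula for G.

No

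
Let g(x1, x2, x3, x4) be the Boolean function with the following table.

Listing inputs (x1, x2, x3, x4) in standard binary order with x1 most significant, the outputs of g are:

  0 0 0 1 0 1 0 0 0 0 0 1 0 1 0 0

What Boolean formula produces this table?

Collect the rows where g=1 — (0,0,1,1), (0,1,0,1), (1,0,1,1), (1,1,0,1) — and write one minterm per row: ¬x1·¬x2·x3·x4, ¬x1·x2·¬x3·x4, x1·¬x2·x3·x4, x1·x2·¬x3·x4. Their union (logical OR) reproduces the table exactly.

g(x1, x2, x3, x4) = (((((x1' · x2') · x3) · x4) + (((x1' · x2) · x3') · x4)) + (((x1 · x2') · x3) · x4)) + (((x1 · x2) · x3') · x4)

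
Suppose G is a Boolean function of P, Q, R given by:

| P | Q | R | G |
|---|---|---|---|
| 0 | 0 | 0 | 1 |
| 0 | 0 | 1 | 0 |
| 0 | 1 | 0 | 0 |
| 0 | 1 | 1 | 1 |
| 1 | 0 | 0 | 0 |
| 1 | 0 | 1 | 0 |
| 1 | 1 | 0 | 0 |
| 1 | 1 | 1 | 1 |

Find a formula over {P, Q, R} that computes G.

Collect the rows where G=1 — (0,0,0), (0,1,1), (1,1,1) — and write one minterm per row: ¬P·¬Q·¬R, ¬P·Q·R, P·Q·R. Their union (logical OR) reproduces the table exactly.

G(P, Q, R) = (((P' · Q') · R') + ((P' · Q) · R)) + ((P · Q) · R)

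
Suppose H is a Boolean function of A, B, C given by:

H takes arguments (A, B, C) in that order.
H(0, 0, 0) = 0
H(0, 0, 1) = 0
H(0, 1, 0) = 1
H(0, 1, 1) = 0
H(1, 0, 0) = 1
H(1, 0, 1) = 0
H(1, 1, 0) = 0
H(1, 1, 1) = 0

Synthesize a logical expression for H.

H(A, B, C) = ((¬A ∧ B) ∧ ¬C) ∨ ((A ∧ ¬B) ∧ ¬C)

The 1-rows are (0,1,0), (1,0,0). Each contributes one minterm — ¬A·B·¬C; A·¬B·¬C — and their disjunction is a sum-of-products form of H.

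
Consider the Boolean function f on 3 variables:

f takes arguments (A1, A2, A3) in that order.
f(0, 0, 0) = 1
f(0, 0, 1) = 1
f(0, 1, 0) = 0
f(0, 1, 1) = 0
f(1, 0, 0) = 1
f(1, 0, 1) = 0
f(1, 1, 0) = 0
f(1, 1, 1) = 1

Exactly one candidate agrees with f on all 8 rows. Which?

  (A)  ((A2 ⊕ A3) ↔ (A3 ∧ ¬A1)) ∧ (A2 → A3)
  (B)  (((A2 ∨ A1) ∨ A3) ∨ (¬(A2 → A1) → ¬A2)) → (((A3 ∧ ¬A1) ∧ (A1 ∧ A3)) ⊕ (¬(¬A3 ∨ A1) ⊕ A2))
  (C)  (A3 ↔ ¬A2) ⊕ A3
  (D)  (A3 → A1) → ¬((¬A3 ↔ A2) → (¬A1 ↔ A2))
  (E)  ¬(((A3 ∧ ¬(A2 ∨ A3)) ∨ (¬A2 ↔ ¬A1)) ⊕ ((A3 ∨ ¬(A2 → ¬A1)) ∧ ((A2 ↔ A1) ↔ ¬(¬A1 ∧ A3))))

A

(B): at (0,0,0) it gives 0, but f = 1 — eliminated.
(C): at (0,0,0) it gives 0, but f = 1 — eliminated.
(D): at (0,0,0) it gives 0, but f = 1 — eliminated.
(E): at (0,0,0) it gives 0, but f = 1 — eliminated.
(A) is the remaining candidate, and it agrees with f on all 8 inputs.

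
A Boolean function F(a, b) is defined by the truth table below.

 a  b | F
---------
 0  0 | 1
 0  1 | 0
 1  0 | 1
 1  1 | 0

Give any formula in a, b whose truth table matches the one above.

F(a, b) = b'

The output is the negation of b.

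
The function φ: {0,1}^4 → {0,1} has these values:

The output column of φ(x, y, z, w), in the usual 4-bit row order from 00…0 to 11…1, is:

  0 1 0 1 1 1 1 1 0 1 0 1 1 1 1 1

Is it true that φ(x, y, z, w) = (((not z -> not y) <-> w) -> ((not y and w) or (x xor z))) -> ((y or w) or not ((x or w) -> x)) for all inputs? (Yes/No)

Yes

Check the formula against φ row by row:
  x=0, y=0, z=0, w=0: formula gives 0, φ = 0 ✓
  x=0, y=0, z=0, w=1: formula gives 1, φ = 1 ✓
  x=0, y=0, z=1, w=0: formula gives 0, φ = 0 ✓
  x=0, y=0, z=1, w=1: formula gives 1, φ = 1 ✓
  …and likewise for the remaining 12 rows.
Every row agrees, so the formula is equivalent.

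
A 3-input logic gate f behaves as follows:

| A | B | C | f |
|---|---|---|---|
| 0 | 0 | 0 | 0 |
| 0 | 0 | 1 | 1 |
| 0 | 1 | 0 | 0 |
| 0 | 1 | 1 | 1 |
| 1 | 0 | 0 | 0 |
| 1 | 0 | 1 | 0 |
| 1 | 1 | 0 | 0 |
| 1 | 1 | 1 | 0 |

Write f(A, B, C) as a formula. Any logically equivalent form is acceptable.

f(A, B, C) = ((¬A ∧ ¬B) ∧ C) ∨ ((¬A ∧ B) ∧ C)

Collect the rows where f=1 — (0,0,1), (0,1,1) — and write one minterm per row: ¬A·¬B·C, ¬A·B·C. Their union (logical OR) reproduces the table exactly.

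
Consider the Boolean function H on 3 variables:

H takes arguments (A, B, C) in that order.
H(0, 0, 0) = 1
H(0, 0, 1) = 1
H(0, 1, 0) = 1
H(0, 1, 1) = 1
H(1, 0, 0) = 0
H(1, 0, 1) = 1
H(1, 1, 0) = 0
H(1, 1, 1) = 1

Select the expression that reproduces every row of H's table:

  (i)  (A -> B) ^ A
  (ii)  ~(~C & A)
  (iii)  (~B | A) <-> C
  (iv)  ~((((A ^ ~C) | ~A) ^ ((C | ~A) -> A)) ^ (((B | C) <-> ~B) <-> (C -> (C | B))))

ii

(i) fails at (1,0,0): the formula yields 1, H is 0.
(iii) fails at (0,0,0): the formula yields 0, H is 1.
(iv) fails at (0,0,0): the formula yields 0, H is 1.
(ii) is the remaining candidate, and it agrees with H on all 8 inputs.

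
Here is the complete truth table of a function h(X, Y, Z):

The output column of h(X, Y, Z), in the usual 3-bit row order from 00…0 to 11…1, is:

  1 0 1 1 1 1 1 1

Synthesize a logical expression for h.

Only row (0,0,1) gives 0. So h is 1 everywhere except there — the complement of the minterm ¬X·¬Y·Z.

h(X, Y, Z) = not ((not X and not Y) and Z)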